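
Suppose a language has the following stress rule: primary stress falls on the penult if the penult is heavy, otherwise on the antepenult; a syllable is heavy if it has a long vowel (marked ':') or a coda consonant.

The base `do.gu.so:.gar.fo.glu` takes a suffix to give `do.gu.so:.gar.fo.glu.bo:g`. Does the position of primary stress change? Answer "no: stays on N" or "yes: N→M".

yes: 4→5

Base `do.gu.so:.gar.fo.glu` (6 syllables):
  Weights: 4 gar H, 5 fo L, 6 glu L.
  The penult (syllable 5, fo) is light, so stress falls on the antepenult (syllable 4, gar).
  → primary stress on syllable 4.
Suffixed `do.gu.so:.gar.fo.glu.bo:g` (7 syllables):
  Weights: 5 fo L, 6 glu L, 7 bo:g H.
  The penult (syllable 6, glu) is light, so stress falls on the antepenult (syllable 5, fo).
  → primary stress on syllable 5.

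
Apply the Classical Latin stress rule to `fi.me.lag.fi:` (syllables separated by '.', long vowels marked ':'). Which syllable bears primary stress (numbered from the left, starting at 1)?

3

Classical Latin: stress the penult if heavy (long vowel or closed), else the antepenult.
Weights: 2 me L, 3 lag H, 4 fi: H.
The penult (syllable 3, lag) is heavy, so it takes stress.
Stress on syllable 3: fi.me.ˈlag.fi:.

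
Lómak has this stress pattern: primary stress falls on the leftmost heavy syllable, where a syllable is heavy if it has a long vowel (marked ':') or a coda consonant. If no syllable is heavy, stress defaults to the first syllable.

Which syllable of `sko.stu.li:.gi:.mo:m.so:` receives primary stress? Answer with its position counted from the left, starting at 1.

Weights: 1 sko L, 2 stu L, 3 li: H, 4 gi: H, 5 mo:m H, 6 so: H.
Heavy syllables in the domain: 3, 4, 5, 6. The leftmost is syllable 3 (li:).
Primary stress: syllable 3 → sko.stu.ˈli:.gi:.mo:m.so:.

3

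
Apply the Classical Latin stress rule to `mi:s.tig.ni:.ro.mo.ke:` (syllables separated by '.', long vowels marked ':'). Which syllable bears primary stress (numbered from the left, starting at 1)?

4

Classical Latin: stress the penult if heavy (long vowel or closed), else the antepenult.
Weights: 4 ro L, 5 mo L, 6 ke: H.
The penult (syllable 5, mo) is light, so stress falls on the antepenult (syllable 4, ro).
Stress on syllable 4: mi:s.tig.ni:.ˈro.mo.ke:.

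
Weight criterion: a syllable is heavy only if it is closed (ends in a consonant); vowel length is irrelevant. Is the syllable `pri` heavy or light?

light

`pri`: short vowel, open (no coda). Open (no coda) → light.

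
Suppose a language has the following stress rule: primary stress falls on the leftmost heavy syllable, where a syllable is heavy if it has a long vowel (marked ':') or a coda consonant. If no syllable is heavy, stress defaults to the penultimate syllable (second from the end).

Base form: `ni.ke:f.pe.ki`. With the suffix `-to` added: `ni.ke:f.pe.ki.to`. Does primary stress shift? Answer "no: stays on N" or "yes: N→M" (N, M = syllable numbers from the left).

no: stays on 2

Base `ni.ke:f.pe.ki` (4 syllables):
  Weights: 1 ni L, 2 ke:f H, 3 pe L, 4 ki L.
  Heavy syllables in the domain: 2. The leftmost is syllable 2 (ke:f).
  → primary stress on syllable 2.
Suffixed `ni.ke:f.pe.ki.to` (5 syllables):
  Weights: 1 ni L, 2 ke:f H, 3 pe L, 4 ki L, 5 to L.
  Heavy syllables in the domain: 2. The leftmost is syllable 2 (ke:f).
  → primary stress on syllable 2.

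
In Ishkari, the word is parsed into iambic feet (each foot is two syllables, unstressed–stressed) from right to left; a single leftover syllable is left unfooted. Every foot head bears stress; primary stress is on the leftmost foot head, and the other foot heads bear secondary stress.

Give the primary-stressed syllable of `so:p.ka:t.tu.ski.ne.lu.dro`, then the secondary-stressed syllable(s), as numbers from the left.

primary 3, secondary 5, 7

Parse right to left into iambic (σˈσ) feet: so:p (ka:t.ˈtu) (ski.ˈne) (lu.ˈdro). Syllable 1 is left unfooted.
Foot heads (stressed positions): 3, 5, 7.
End Rule Leftmost: primary stress on the leftmost head = syllable 3.
Secondary stress on 5, 7: so:p.ka:t.ˈtu.ski.ˌne.lu.ˌdro.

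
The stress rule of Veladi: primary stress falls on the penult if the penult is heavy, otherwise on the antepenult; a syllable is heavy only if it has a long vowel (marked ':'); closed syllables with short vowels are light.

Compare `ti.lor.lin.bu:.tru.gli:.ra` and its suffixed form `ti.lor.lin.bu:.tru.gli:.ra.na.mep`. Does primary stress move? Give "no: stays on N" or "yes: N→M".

yes: 6→7

Base `ti.lor.lin.bu:.tru.gli:.ra` (7 syllables):
  Weights: 5 tru L, 6 gli: H, 7 ra L.
  The penult (syllable 6, gli:) is heavy, so it takes stress.
  → primary stress on syllable 6.
Suffixed `ti.lor.lin.bu:.tru.gli:.ra.na.mep` (9 syllables):
  Weights: 7 ra L, 8 na L, 9 mep L.
  The penult (syllable 8, na) is light, so stress falls on the antepenult (syllable 7, ra).
  → primary stress on syllable 7.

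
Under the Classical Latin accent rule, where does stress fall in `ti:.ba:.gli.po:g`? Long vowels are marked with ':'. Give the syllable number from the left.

2

Classical Latin: stress the penult if heavy (long vowel or closed), else the antepenult.
Weights: 2 ba: H, 3 gli L, 4 po:g H.
The penult (syllable 3, gli) is light, so stress falls on the antepenult (syllable 2, ba:).
Stress on syllable 2: ti:.ˈba:.gli.po:g.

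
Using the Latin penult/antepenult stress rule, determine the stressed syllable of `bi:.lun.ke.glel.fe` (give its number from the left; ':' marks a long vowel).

4

Classical Latin: stress the penult if heavy (long vowel or closed), else the antepenult.
Weights: 3 ke L, 4 glel H, 5 fe L.
The penult (syllable 4, glel) is heavy, so it takes stress.
Stress on syllable 4: bi:.lun.ke.ˈglel.fe.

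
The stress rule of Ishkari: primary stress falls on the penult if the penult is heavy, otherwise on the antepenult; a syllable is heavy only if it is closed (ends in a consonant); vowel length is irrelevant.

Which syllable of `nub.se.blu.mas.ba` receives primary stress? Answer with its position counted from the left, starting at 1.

Weights: 3 blu L, 4 mas H, 5 ba L.
The penult (syllable 4, mas) is heavy, so it takes stress.
Primary stress: syllable 4 → nub.se.blu.ˈmas.ba.

4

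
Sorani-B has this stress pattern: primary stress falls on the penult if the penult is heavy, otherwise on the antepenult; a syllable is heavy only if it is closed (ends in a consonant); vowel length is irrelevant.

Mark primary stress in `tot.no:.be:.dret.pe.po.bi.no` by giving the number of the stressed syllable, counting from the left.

Weights: 6 po L, 7 bi L, 8 no L.
The penult (syllable 7, bi) is light, so stress falls on the antepenult (syllable 6, po).
Primary stress: syllable 6 → tot.no:.be:.dret.pe.ˈpo.bi.no.

6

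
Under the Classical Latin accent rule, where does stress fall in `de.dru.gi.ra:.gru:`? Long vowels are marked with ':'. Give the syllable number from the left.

4

Classical Latin: stress the penult if heavy (long vowel or closed), else the antepenult.
Weights: 3 gi L, 4 ra: H, 5 gru: H.
The penult (syllable 4, ra:) is heavy, so it takes stress.
Stress on syllable 4: de.dru.gi.ˈra:.gru:.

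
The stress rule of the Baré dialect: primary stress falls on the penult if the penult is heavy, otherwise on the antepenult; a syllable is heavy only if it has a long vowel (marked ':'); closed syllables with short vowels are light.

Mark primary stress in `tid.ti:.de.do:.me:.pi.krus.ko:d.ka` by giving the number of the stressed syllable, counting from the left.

Weights: 7 krus L, 8 ko:d H, 9 ka L.
The penult (syllable 8, ko:d) is heavy, so it takes stress.
Primary stress: syllable 8 → tid.ti:.de.do:.me:.pi.krus.ˈko:d.ka.

8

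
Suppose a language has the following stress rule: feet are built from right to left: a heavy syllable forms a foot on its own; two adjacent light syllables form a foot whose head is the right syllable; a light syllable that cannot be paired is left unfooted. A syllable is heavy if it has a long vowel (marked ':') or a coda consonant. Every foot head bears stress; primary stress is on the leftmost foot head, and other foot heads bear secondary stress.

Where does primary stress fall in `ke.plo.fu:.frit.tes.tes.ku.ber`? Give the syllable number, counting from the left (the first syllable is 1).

2

Weights: 1 ke L, 2 plo L, 3 fu: H, 4 frit H, 5 tes H, 6 tes H, 7 ku L, 8 ber H.
Parse right to left (heavy = foot alone; LL = one foot; stranded L unfooted): (ke.ˈplo) (ˈfu:) (ˈfrit) (ˈtes) (ˈtes) ku (ˈber).
Foot heads: 2, 3, 4, 5, 6, 8.
Primary stress on the leftmost head = syllable 2.
Primary stress: syllable 2 → ke.ˈplo.fu:.frit.tes.tes.ku.ber.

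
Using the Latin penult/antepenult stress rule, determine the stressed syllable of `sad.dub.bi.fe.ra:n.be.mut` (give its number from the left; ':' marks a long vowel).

Classical Latin: stress the penult if heavy (long vowel or closed), else the antepenult.
Weights: 5 ra:n H, 6 be L, 7 mut H.
The penult (syllable 6, be) is light, so stress falls on the antepenult (syllable 5, ra:n).
Stress on syllable 5: sad.dub.bi.fe.ˈra:n.be.mut.

5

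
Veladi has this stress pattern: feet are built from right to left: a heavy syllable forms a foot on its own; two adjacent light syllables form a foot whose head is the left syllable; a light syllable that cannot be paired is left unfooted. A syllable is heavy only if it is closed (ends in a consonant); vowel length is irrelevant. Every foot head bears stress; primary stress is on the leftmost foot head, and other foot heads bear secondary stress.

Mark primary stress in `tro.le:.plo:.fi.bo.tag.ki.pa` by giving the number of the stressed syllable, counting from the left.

Weights: 1 tro L, 2 le: L, 3 plo: L, 4 fi L, 5 bo L, 6 tag H, 7 ki L, 8 pa L.
Parse right to left (heavy = foot alone; LL = one foot; stranded L unfooted): tro (ˈle:.plo:) (ˈfi.bo) (ˈtag) (ˈki.pa).
Foot heads: 2, 4, 6, 7.
Primary stress on the leftmost head = syllable 2.
Primary stress: syllable 2 → tro.ˈle:.plo:.fi.bo.tag.ki.pa.

2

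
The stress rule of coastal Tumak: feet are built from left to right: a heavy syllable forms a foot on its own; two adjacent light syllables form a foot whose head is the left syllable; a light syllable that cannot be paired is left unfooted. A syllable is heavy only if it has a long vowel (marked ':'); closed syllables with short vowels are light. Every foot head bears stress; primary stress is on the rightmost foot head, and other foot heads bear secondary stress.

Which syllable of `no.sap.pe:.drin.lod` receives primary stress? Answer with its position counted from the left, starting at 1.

4

Weights: 1 no L, 2 sap L, 3 pe: H, 4 drin L, 5 lod L.
Parse left to right (heavy = foot alone; LL = one foot; stranded L unfooted): (ˈno.sap) (ˈpe:) (ˈdrin.lod).
Foot heads: 1, 3, 4.
Primary stress on the rightmost head = syllable 4.
Primary stress: syllable 4 → no.sap.pe:.ˈdrin.lod.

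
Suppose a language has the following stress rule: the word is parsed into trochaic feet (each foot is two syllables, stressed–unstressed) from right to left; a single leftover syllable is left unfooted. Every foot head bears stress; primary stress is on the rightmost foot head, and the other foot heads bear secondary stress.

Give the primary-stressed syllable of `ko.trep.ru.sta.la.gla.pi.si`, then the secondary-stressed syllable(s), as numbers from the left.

primary 7, secondary 1, 3, 5

Parse right to left into trochaic (ˈσσ) feet: (ˈko.trep) (ˈru.sta) (ˈla.gla) (ˈpi.si).
Foot heads (stressed positions): 1, 3, 5, 7.
End Rule Rightmost: primary stress on the rightmost head = syllable 7.
Secondary stress on 1, 3, 5: ˌko.trep.ˌru.sta.ˌla.gla.ˈpi.si.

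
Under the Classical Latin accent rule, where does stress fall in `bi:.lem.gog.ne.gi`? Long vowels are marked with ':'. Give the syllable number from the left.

Classical Latin: stress the penult if heavy (long vowel or closed), else the antepenult.
Weights: 3 gog H, 4 ne L, 5 gi L.
The penult (syllable 4, ne) is light, so stress falls on the antepenult (syllable 3, gog).
Stress on syllable 3: bi:.lem.ˈgog.ne.gi.

3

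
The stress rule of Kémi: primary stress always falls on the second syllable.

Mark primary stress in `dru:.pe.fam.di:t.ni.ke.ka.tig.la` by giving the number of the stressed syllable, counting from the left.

2

The word has 9 syllables; the second syllable is syllable 2 (pe).
Primary stress: syllable 2 → dru:.ˈpe.fam.di:t.ni.ke.ka.tig.la.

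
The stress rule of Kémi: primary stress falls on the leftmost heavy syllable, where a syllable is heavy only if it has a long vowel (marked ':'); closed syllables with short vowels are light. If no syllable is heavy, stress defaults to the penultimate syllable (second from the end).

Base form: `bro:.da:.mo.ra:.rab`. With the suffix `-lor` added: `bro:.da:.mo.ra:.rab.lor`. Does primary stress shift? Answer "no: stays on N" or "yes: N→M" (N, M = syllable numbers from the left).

no: stays on 1

Base `bro:.da:.mo.ra:.rab` (5 syllables):
  Weights: 1 bro: H, 2 da: H, 3 mo L, 4 ra: H, 5 rab L.
  Heavy syllables in the domain: 1, 2, 4. The leftmost is syllable 1 (bro:).
  → primary stress on syllable 1.
Suffixed `bro:.da:.mo.ra:.rab.lor` (6 syllables):
  Weights: 1 bro: H, 2 da: H, 3 mo L, 4 ra: H, 5 rab L, 6 lor L.
  Heavy syllables in the domain: 1, 2, 4. The leftmost is syllable 1 (bro:).
  → primary stress on syllable 1.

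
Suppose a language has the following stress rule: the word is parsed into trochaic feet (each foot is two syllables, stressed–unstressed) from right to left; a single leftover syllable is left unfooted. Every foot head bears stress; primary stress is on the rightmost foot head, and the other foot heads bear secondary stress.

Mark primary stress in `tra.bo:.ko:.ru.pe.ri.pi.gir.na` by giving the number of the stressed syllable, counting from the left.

Parse right to left into trochaic (ˈσσ) feet: tra (ˈbo:.ko:) (ˈru.pe) (ˈri.pi) (ˈgir.na). Syllable 1 is left unfooted.
Foot heads (stressed positions): 2, 4, 6, 8.
End Rule Rightmost: primary stress on the rightmost head = syllable 8.
Primary stress: syllable 8 → tra.bo:.ko:.ru.pe.ri.pi.ˈgir.na.

8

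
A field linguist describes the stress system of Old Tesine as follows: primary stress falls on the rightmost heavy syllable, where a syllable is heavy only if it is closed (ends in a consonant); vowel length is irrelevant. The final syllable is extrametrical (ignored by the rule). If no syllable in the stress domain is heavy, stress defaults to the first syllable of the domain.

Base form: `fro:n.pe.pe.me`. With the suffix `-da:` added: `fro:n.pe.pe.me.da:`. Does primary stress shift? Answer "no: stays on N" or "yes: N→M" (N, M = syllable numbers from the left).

Base `fro:n.pe.pe.me` (4 syllables):
  The final syllable (4, me) is extrametrical; the stress domain is syllables 1–3.
  Weights: 1 fro:n H, 2 pe L, 3 pe L.
  Heavy syllables in the domain: 1. The rightmost is syllable 1 (fro:n).
  → primary stress on syllable 1.
Suffixed `fro:n.pe.pe.me.da:` (5 syllables):
  The final syllable (5, da:) is extrametrical; the stress domain is syllables 1–4.
  Weights: 1 fro:n H, 2 pe L, 3 pe L, 4 me L.
  Heavy syllables in the domain: 1. The rightmost is syllable 1 (fro:n).
  → primary stress on syllable 1.

no: stays on 1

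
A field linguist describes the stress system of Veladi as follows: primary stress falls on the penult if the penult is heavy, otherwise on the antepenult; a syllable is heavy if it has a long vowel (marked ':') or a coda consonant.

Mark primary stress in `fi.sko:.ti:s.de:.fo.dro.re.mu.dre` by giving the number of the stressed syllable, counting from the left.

Weights: 7 re L, 8 mu L, 9 dre L.
The penult (syllable 8, mu) is light, so stress falls on the antepenult (syllable 7, re).
Primary stress: syllable 7 → fi.sko:.ti:s.de:.fo.dro.ˈre.mu.dre.

7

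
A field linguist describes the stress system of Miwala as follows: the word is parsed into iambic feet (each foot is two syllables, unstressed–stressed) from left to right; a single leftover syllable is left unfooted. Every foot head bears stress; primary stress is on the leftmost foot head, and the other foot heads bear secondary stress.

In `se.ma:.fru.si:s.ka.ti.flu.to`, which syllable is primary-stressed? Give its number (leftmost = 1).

Parse left to right into iambic (σˈσ) feet: (se.ˈma:) (fru.ˈsi:s) (ka.ˈti) (flu.ˈto).
Foot heads (stressed positions): 2, 4, 6, 8.
End Rule Leftmost: primary stress on the leftmost head = syllable 2.
Primary stress: syllable 2 → se.ˈma:.fru.si:s.ka.ti.flu.to.

2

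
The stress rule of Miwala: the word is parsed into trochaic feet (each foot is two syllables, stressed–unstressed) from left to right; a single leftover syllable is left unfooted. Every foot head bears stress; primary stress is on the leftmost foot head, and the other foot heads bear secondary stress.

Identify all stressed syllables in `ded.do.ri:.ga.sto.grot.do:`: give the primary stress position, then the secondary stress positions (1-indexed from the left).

primary 1, secondary 3, 5

Parse left to right into trochaic (ˈσσ) feet: (ˈded.do) (ˈri:.ga) (ˈsto.grot) do:. Syllable 7 is left unfooted.
Foot heads (stressed positions): 1, 3, 5.
End Rule Leftmost: primary stress on the leftmost head = syllable 1.
Secondary stress on 3, 5: ˈded.do.ˌri:.ga.ˌsto.grot.do:.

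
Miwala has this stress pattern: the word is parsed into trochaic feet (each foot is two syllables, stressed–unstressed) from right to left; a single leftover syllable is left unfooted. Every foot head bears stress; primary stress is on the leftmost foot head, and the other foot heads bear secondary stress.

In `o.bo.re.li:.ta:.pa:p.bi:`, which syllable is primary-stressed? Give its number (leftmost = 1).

Parse right to left into trochaic (ˈσσ) feet: o (ˈbo.re) (ˈli:.ta:) (ˈpa:p.bi:). Syllable 1 is left unfooted.
Foot heads (stressed positions): 2, 4, 6.
End Rule Leftmost: primary stress on the leftmost head = syllable 2.
Primary stress: syllable 2 → o.ˈbo.re.li:.ta:.pa:p.bi:.

2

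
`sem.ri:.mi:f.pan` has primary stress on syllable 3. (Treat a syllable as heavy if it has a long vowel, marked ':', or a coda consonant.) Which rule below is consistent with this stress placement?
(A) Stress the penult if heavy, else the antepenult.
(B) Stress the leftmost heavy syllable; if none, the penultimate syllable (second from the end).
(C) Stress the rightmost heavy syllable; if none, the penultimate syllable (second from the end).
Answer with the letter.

Rule A → syllable 3 ✓.
Rule B → syllable 1 (observed: 3).
Rule C → syllable 4 (observed: 3).

A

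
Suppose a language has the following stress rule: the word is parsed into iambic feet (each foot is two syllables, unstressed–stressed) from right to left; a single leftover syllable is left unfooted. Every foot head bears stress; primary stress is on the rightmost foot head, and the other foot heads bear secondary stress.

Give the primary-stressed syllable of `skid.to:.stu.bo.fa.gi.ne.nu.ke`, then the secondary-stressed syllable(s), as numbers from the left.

primary 9, secondary 3, 5, 7

Parse right to left into iambic (σˈσ) feet: skid (to:.ˈstu) (bo.ˈfa) (gi.ˈne) (nu.ˈke). Syllable 1 is left unfooted.
Foot heads (stressed positions): 3, 5, 7, 9.
End Rule Rightmost: primary stress on the rightmost head = syllable 9.
Secondary stress on 3, 5, 7: skid.to:.ˌstu.bo.ˌfa.gi.ˌne.nu.ˈke.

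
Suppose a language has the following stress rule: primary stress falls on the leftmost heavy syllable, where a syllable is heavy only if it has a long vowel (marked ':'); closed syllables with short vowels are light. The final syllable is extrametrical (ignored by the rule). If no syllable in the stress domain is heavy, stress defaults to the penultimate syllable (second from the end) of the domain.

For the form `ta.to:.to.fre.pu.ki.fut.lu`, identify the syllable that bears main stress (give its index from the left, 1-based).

The final syllable (8, lu) is extrametrical; the stress domain is syllables 1–7.
Weights: 1 ta L, 2 to: H, 3 to L, 4 fre L, 5 pu L, 6 ki L, 7 fut L.
Heavy syllables in the domain: 2. The leftmost is syllable 2 (to:).
Primary stress: syllable 2 → ta.ˈto:.to.fre.pu.ki.fut.lu.

2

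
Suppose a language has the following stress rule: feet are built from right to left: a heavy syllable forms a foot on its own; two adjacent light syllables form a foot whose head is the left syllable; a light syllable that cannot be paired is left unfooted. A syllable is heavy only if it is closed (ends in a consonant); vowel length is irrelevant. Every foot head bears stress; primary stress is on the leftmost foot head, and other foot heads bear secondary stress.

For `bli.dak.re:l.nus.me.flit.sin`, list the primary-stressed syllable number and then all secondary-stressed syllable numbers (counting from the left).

primary 2, secondary 3, 4, 6, 7

Weights: 1 bli L, 2 dak H, 3 re:l H, 4 nus H, 5 me L, 6 flit H, 7 sin H.
Parse right to left (heavy = foot alone; LL = one foot; stranded L unfooted): bli (ˈdak) (ˈre:l) (ˈnus) me (ˈflit) (ˈsin).
Foot heads: 2, 3, 4, 6, 7.
Primary stress on the leftmost head = syllable 2.
Secondary stress on 3, 4, 6, 7: bli.ˈdak.ˌre:l.ˌnus.me.ˌflit.ˌsin.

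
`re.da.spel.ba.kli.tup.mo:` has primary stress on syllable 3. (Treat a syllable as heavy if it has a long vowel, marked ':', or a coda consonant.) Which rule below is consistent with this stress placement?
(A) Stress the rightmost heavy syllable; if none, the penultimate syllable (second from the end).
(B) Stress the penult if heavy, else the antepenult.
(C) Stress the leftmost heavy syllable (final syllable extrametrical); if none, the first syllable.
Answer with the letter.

Rule A → syllable 7 (observed: 3).
Rule B → syllable 6 (observed: 3).
Rule C → syllable 3 ✓.

C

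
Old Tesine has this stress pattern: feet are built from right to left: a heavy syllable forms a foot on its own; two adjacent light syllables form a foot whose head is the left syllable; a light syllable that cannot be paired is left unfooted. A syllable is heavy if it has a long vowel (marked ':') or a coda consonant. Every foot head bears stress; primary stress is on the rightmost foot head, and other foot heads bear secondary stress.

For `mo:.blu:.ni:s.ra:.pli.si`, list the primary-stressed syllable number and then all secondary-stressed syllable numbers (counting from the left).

primary 5, secondary 1, 2, 3, 4

Weights: 1 mo: H, 2 blu: H, 3 ni:s H, 4 ra: H, 5 pli L, 6 si L.
Parse right to left (heavy = foot alone; LL = one foot; stranded L unfooted): (ˈmo:) (ˈblu:) (ˈni:s) (ˈra:) (ˈpli.si).
Foot heads: 1, 2, 3, 4, 5.
Primary stress on the rightmost head = syllable 5.
Secondary stress on 1, 2, 3, 4: ˌmo:.ˌblu:.ˌni:s.ˌra:.ˈpli.si.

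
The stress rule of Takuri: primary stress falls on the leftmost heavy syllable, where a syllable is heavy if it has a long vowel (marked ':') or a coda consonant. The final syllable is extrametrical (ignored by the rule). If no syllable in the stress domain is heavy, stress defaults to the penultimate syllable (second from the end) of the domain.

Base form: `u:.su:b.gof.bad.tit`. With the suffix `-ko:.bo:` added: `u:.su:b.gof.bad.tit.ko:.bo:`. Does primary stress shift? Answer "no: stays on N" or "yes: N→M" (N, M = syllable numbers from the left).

no: stays on 1

Base `u:.su:b.gof.bad.tit` (5 syllables):
  The final syllable (5, tit) is extrametrical; the stress domain is syllables 1–4.
  Weights: 1 u: H, 2 su:b H, 3 gof H, 4 bad H.
  Heavy syllables in the domain: 1, 2, 3, 4. The leftmost is syllable 1 (u:).
  → primary stress on syllable 1.
Suffixed `u:.su:b.gof.bad.tit.ko:.bo:` (7 syllables):
  The final syllable (7, bo:) is extrametrical; the stress domain is syllables 1–6.
  Weights: 1 u: H, 2 su:b H, 3 gof H, 4 bad H, 5 tit H, 6 ko: H.
  Heavy syllables in the domain: 1, 2, 3, 4, 5, 6. The leftmost is syllable 1 (u:).
  → primary stress on syllable 1.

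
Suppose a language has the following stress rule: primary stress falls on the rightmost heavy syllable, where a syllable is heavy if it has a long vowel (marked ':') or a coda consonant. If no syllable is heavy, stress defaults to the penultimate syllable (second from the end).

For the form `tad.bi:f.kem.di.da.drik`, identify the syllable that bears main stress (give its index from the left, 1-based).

Weights: 1 tad H, 2 bi:f H, 3 kem H, 4 di L, 5 da L, 6 drik H.
Heavy syllables in the domain: 1, 2, 3, 6. The rightmost is syllable 6 (drik).
Primary stress: syllable 6 → tad.bi:f.kem.di.da.ˈdrik.

6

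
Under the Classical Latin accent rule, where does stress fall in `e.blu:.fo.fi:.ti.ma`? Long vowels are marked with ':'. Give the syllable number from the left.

4

Classical Latin: stress the penult if heavy (long vowel or closed), else the antepenult.
Weights: 4 fi: H, 5 ti L, 6 ma L.
The penult (syllable 5, ti) is light, so stress falls on the antepenult (syllable 4, fi:).
Stress on syllable 4: e.blu:.fo.ˈfi:.ti.ma.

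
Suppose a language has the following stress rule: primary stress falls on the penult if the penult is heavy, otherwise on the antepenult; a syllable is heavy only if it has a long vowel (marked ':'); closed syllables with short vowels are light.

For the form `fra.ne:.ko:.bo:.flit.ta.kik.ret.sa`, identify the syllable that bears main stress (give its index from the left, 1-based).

Weights: 7 kik L, 8 ret L, 9 sa L.
The penult (syllable 8, ret) is light, so stress falls on the antepenult (syllable 7, kik).
Primary stress: syllable 7 → fra.ne:.ko:.bo:.flit.ta.ˈkik.ret.sa.

7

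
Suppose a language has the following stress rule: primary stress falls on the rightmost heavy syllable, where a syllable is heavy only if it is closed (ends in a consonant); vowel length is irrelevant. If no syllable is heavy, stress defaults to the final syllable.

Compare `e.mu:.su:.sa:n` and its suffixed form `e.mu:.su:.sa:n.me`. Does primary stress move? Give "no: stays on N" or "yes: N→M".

no: stays on 4

Base `e.mu:.su:.sa:n` (4 syllables):
  Weights: 1 e L, 2 mu: L, 3 su: L, 4 sa:n H.
  Heavy syllables in the domain: 4. The rightmost is syllable 4 (sa:n).
  → primary stress on syllable 4.
Suffixed `e.mu:.su:.sa:n.me` (5 syllables):
  Weights: 1 e L, 2 mu: L, 3 su: L, 4 sa:n H, 5 me L.
  Heavy syllables in the domain: 4. The rightmost is syllable 4 (sa:n).
  → primary stress on syllable 4.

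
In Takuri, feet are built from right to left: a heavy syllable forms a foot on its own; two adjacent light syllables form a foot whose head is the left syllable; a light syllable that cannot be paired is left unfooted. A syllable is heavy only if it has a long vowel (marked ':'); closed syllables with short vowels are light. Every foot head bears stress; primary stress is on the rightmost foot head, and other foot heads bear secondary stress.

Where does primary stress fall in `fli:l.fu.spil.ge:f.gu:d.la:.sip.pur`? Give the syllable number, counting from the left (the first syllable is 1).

Weights: 1 fli:l H, 2 fu L, 3 spil L, 4 ge:f H, 5 gu:d H, 6 la: H, 7 sip L, 8 pur L.
Parse right to left (heavy = foot alone; LL = one foot; stranded L unfooted): (ˈfli:l) (ˈfu.spil) (ˈge:f) (ˈgu:d) (ˈla:) (ˈsip.pur).
Foot heads: 1, 2, 4, 5, 6, 7.
Primary stress on the rightmost head = syllable 7.
Primary stress: syllable 7 → fli:l.fu.spil.ge:f.gu:d.la:.ˈsip.pur.

7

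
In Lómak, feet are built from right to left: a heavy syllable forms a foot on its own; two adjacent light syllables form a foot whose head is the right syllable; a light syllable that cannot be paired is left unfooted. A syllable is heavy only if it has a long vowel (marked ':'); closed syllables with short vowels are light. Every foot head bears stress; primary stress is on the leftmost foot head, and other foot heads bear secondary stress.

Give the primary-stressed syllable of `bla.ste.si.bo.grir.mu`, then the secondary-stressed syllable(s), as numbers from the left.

primary 2, secondary 4, 6

Weights: 1 bla L, 2 ste L, 3 si L, 4 bo L, 5 grir L, 6 mu L.
Parse right to left (heavy = foot alone; LL = one foot; stranded L unfooted): (bla.ˈste) (si.ˈbo) (grir.ˈmu).
Foot heads: 2, 4, 6.
Primary stress on the leftmost head = syllable 2.
Secondary stress on 4, 6: bla.ˈste.si.ˌbo.grir.ˌmu.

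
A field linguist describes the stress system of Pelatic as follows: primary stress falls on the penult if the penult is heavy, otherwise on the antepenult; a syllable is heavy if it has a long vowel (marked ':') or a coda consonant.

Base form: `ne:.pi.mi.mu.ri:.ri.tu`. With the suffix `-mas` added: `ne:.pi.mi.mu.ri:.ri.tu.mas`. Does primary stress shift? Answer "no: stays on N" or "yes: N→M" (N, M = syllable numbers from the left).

Base `ne:.pi.mi.mu.ri:.ri.tu` (7 syllables):
  Weights: 5 ri: H, 6 ri L, 7 tu L.
  The penult (syllable 6, ri) is light, so stress falls on the antepenult (syllable 5, ri:).
  → primary stress on syllable 5.
Suffixed `ne:.pi.mi.mu.ri:.ri.tu.mas` (8 syllables):
  Weights: 6 ri L, 7 tu L, 8 mas H.
  The penult (syllable 7, tu) is light, so stress falls on the antepenult (syllable 6, ri).
  → primary stress on syllable 6.

yes: 5→6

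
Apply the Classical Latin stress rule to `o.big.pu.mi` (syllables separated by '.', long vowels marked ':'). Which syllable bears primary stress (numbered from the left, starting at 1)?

2

Classical Latin: stress the penult if heavy (long vowel or closed), else the antepenult.
Weights: 2 big H, 3 pu L, 4 mi L.
The penult (syllable 3, pu) is light, so stress falls on the antepenult (syllable 2, big).
Stress on syllable 2: o.ˈbig.pu.mi.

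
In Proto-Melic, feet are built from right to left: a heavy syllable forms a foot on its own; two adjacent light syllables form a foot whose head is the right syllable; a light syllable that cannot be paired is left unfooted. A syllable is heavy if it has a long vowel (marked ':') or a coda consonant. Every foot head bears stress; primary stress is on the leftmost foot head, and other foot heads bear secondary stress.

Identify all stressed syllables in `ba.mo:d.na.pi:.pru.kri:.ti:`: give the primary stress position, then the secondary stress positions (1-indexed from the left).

Weights: 1 ba L, 2 mo:d H, 3 na L, 4 pi: H, 5 pru L, 6 kri: H, 7 ti: H.
Parse right to left (heavy = foot alone; LL = one foot; stranded L unfooted): ba (ˈmo:d) na (ˈpi:) pru (ˈkri:) (ˈti:).
Foot heads: 2, 4, 6, 7.
Primary stress on the leftmost head = syllable 2.
Secondary stress on 4, 6, 7: ba.ˈmo:d.na.ˌpi:.pru.ˌkri:.ˌti:.

primary 2, secondary 4, 6, 7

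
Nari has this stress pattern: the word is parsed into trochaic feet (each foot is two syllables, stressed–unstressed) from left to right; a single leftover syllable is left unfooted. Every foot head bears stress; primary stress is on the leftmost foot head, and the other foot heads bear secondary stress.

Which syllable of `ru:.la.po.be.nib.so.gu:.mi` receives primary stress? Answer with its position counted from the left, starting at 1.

1

Parse left to right into trochaic (ˈσσ) feet: (ˈru:.la) (ˈpo.be) (ˈnib.so) (ˈgu:.mi).
Foot heads (stressed positions): 1, 3, 5, 7.
End Rule Leftmost: primary stress on the leftmost head = syllable 1.
Primary stress: syllable 1 → ˈru:.la.po.be.nib.so.gu:.mi.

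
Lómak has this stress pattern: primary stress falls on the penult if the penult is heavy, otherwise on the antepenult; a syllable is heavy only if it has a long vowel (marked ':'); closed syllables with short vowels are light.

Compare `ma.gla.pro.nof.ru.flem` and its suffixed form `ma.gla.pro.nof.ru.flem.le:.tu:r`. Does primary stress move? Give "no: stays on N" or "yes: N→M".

Base `ma.gla.pro.nof.ru.flem` (6 syllables):
  Weights: 4 nof L, 5 ru L, 6 flem L.
  The penult (syllable 5, ru) is light, so stress falls on the antepenult (syllable 4, nof).
  → primary stress on syllable 4.
Suffixed `ma.gla.pro.nof.ru.flem.le:.tu:r` (8 syllables):
  Weights: 6 flem L, 7 le: H, 8 tu:r H.
  The penult (syllable 7, le:) is heavy, so it takes stress.
  → primary stress on syllable 7.

yes: 4→7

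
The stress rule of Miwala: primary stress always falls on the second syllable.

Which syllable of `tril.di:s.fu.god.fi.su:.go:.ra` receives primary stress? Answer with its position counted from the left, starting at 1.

2

The word has 8 syllables; the second syllable is syllable 2 (di:s).
Primary stress: syllable 2 → tril.ˈdi:s.fu.god.fi.su:.go:.ra.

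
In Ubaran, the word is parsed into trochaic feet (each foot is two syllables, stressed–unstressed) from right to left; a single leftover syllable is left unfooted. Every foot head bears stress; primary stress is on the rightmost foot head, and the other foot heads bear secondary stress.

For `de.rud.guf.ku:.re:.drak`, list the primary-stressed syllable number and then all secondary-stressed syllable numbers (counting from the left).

Parse right to left into trochaic (ˈσσ) feet: (ˈde.rud) (ˈguf.ku:) (ˈre:.drak).
Foot heads (stressed positions): 1, 3, 5.
End Rule Rightmost: primary stress on the rightmost head = syllable 5.
Secondary stress on 1, 3: ˌde.rud.ˌguf.ku:.ˈre:.drak.

primary 5, secondary 1, 3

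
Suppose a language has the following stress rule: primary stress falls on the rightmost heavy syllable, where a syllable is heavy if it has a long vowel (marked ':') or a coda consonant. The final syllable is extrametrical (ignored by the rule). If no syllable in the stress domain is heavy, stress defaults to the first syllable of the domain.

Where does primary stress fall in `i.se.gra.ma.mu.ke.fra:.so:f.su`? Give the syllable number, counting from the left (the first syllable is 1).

8

The final syllable (9, su) is extrametrical; the stress domain is syllables 1–8.
Weights: 1 i L, 2 se L, 3 gra L, 4 ma L, 5 mu L, 6 ke L, 7 fra: H, 8 so:f H.
Heavy syllables in the domain: 7, 8. The rightmost is syllable 8 (so:f).
Primary stress: syllable 8 → i.se.gra.ma.mu.ke.fra:.ˈso:f.su.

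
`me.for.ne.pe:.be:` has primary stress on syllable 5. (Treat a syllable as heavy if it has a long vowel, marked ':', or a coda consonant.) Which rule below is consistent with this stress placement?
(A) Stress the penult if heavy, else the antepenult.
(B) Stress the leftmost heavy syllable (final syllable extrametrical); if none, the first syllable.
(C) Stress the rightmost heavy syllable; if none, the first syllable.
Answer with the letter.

Rule A → syllable 4 (observed: 5).
Rule B → syllable 2 (observed: 5).
Rule C → syllable 5 ✓.

C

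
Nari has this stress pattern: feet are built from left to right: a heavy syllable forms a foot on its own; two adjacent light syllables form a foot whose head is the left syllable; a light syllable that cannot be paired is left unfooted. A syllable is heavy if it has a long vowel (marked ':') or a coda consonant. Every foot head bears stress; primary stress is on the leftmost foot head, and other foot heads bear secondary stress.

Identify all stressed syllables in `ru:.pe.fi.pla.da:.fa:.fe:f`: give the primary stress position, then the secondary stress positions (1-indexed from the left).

Weights: 1 ru: H, 2 pe L, 3 fi L, 4 pla L, 5 da: H, 6 fa: H, 7 fe:f H.
Parse left to right (heavy = foot alone; LL = one foot; stranded L unfooted): (ˈru:) (ˈpe.fi) pla (ˈda:) (ˈfa:) (ˈfe:f).
Foot heads: 1, 2, 5, 6, 7.
Primary stress on the leftmost head = syllable 1.
Secondary stress on 2, 5, 6, 7: ˈru:.ˌpe.fi.pla.ˌda:.ˌfa:.ˌfe:f.

primary 1, secondary 2, 5, 6, 7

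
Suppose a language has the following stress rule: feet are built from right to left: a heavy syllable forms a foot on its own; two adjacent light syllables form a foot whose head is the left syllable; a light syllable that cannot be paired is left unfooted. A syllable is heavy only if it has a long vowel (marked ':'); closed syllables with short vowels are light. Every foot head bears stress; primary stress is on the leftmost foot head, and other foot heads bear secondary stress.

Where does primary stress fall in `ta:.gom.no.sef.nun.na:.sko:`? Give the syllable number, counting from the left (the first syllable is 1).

Weights: 1 ta: H, 2 gom L, 3 no L, 4 sef L, 5 nun L, 6 na: H, 7 sko: H.
Parse right to left (heavy = foot alone; LL = one foot; stranded L unfooted): (ˈta:) (ˈgom.no) (ˈsef.nun) (ˈna:) (ˈsko:).
Foot heads: 1, 2, 4, 6, 7.
Primary stress on the leftmost head = syllable 1.
Primary stress: syllable 1 → ˈta:.gom.no.sef.nun.na:.sko:.

1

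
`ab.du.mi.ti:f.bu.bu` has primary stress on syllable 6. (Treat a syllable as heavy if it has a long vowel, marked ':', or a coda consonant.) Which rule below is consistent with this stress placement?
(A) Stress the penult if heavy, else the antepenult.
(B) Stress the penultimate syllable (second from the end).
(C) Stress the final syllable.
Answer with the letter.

Rule A → syllable 4 (observed: 6).
Rule B → syllable 5 (observed: 6).
Rule C → syllable 6 ✓.

C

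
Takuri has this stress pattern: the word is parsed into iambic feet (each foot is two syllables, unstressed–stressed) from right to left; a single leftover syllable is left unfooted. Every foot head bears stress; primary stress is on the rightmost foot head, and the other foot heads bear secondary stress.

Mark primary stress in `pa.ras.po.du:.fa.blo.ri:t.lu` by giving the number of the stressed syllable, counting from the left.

8

Parse right to left into iambic (σˈσ) feet: (pa.ˈras) (po.ˈdu:) (fa.ˈblo) (ri:t.ˈlu).
Foot heads (stressed positions): 2, 4, 6, 8.
End Rule Rightmost: primary stress on the rightmost head = syllable 8.
Primary stress: syllable 8 → pa.ras.po.du:.fa.blo.ri:t.ˈlu.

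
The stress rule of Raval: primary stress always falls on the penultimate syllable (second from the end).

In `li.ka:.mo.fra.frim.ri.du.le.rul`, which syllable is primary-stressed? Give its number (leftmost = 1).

The word has 9 syllables; the penultimate syllable (second from the end) is syllable 8 (le).
Primary stress: syllable 8 → li.ka:.mo.fra.frim.ri.du.ˈle.rul.

8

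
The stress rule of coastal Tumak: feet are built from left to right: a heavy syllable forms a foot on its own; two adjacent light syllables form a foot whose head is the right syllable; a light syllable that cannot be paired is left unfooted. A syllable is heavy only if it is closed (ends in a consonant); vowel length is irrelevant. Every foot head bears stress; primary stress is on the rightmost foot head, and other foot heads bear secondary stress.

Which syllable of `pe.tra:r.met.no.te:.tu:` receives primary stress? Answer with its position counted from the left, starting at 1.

Weights: 1 pe L, 2 tra:r H, 3 met H, 4 no L, 5 te: L, 6 tu: L.
Parse left to right (heavy = foot alone; LL = one foot; stranded L unfooted): pe (ˈtra:r) (ˈmet) (no.ˈte:) tu:.
Foot heads: 2, 3, 5.
Primary stress on the rightmost head = syllable 5.
Primary stress: syllable 5 → pe.tra:r.met.no.ˈte:.tu:.

5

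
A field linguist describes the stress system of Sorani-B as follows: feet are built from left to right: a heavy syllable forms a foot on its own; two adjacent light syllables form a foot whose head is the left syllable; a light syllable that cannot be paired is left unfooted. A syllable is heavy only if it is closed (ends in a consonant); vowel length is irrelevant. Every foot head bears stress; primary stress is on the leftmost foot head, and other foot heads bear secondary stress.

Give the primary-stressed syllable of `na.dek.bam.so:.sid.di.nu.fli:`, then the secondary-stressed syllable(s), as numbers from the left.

primary 2, secondary 3, 5, 6

Weights: 1 na L, 2 dek H, 3 bam H, 4 so: L, 5 sid H, 6 di L, 7 nu L, 8 fli: L.
Parse left to right (heavy = foot alone; LL = one foot; stranded L unfooted): na (ˈdek) (ˈbam) so: (ˈsid) (ˈdi.nu) fli:.
Foot heads: 2, 3, 5, 6.
Primary stress on the leftmost head = syllable 2.
Secondary stress on 3, 5, 6: na.ˈdek.ˌbam.so:.ˌsid.ˌdi.nu.fli:.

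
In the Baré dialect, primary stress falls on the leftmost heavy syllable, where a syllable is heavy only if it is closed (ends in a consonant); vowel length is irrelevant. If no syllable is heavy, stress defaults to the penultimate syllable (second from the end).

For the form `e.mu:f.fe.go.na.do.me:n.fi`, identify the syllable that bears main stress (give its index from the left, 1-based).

2

Weights: 1 e L, 2 mu:f H, 3 fe L, 4 go L, 5 na L, 6 do L, 7 me:n H, 8 fi L.
Heavy syllables in the domain: 2, 7. The leftmost is syllable 2 (mu:f).
Primary stress: syllable 2 → e.ˈmu:f.fe.go.na.do.me:n.fi.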